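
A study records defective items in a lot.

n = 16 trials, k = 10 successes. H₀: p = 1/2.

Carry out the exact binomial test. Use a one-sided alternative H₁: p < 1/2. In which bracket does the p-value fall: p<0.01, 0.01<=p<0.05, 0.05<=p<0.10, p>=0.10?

Exact binomial: n=16, k=10, p₀=1/2=0.5000
P(X≤10) from Σ C(n,i)·p₀^i·(1−p₀)^(n−i)
p-value (one-sided, H₁ less) = 0.89494
→ bracket: p>=0.10

p-value bracket: p>=0.10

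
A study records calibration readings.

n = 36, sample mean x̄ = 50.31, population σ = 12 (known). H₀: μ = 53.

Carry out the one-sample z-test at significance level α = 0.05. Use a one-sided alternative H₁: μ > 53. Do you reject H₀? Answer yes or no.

SE = σ/√n = 12/√36 = 2.0000
z = (x̄−μ₀)/SE = (50.31−53)/2.0000 = -1.3450
p-value (one-sided, H₁ greater) = 0.91069
At α=0.05: p ≥ α → fail to reject H₀

reject H₀: no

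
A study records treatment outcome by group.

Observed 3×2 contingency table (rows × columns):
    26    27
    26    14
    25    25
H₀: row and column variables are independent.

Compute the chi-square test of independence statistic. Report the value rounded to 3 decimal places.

Row totals [53, 40, 50], col totals [77, 66], n=143
χ² = (26−28.54)²/28.54 + (27−24.46)²/24.46 + (26−21.54)²/21.54 + (14−18.46)²/18.46 + (25−26.92)²/26.92 + (25−23.08)²/23.08 = 2.7892
df = 2

test statistic = 2.789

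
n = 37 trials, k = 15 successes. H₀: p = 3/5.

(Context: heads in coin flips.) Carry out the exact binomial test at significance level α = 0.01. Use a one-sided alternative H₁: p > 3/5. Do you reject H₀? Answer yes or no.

Exact binomial: n=37, k=15, p₀=3/5=0.6000
P(X≥15) from Σ C(n,i)·p₀^i·(1−p₀)^(n−i)
p-value (one-sided, H₁ greater) = 0.99468
At α=0.01: p ≥ α → fail to reject H₀

reject H₀: no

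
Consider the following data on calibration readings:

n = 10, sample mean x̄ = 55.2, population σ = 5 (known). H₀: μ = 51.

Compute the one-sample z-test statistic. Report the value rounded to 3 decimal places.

SE = σ/√n = 5/√10 = 1.5811
z = (x̄−μ₀)/SE = (55.2−51)/1.5811 = 2.6563

test statistic = 2.656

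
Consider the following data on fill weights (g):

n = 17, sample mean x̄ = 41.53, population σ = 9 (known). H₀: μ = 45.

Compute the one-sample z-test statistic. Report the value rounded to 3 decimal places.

SE = σ/√n = 9/√17 = 2.1828
z = (x̄−μ₀)/SE = (41.53−45)/2.1828 = -1.5897

test statistic = -1.590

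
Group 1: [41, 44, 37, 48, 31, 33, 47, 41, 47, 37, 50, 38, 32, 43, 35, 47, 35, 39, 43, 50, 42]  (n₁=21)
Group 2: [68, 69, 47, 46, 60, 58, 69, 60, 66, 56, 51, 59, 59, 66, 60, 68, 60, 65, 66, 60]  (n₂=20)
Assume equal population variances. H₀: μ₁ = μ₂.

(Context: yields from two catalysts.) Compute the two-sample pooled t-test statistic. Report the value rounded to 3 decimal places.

x̄₁=40.952, s₁=5.912, n₁=21
x̄₂=60.650, s₂=6.815, n₂=20
s_p² = [20·5.912² + 19·6.815²]/39 = 40.5513
SE = √(s_p²·(1/21+1/20)) = 1.9896
t = (40.952−60.650)/1.9896 = -9.9002
df = 39

test statistic = -9.900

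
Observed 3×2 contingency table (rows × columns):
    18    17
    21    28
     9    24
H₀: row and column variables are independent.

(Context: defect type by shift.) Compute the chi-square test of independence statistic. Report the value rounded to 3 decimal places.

test statistic = 4.213

Row totals [35, 49, 33], col totals [48, 69], n=117
χ² = (18−14.36)²/14.36 + (17−20.64)²/20.64 + (21−20.10)²/20.10 + (28−28.90)²/28.90 + (9−13.54)²/13.54 + (24−19.46)²/19.46 = 4.2133
df = 2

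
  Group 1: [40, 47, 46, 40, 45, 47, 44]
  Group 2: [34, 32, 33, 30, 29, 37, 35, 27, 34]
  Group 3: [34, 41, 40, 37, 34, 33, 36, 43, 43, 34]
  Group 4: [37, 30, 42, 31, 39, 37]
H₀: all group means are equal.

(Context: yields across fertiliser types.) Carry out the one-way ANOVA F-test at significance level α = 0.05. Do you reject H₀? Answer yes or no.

reject H₀: yes

Group means [44.14, 32.33, 37.50, 36.00], grand mean 37.219
SSB = Σnᵢ(x̄ᵢ−x̄)² = 560.112; SSW = ΣΣ(x−x̄ᵢ)² = 381.357
MSB = 560.112/3 = 186.7039; MSW = 381.357/28 = 13.6199
F = MSB/MSW = 13.7082
df = (3, 28)
p-value (upper-tail) = 0.00001
At α=0.05: p < α → reject H₀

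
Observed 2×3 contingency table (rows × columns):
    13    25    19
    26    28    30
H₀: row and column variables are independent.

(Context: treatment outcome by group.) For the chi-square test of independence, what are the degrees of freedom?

df = (r−1)(c−1) = (2−1)·(3−1) = 2

degrees of freedom = 2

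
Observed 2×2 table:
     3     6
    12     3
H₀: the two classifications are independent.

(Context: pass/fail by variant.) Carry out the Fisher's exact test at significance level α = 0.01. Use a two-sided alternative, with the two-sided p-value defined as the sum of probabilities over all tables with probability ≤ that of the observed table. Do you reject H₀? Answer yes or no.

reject H₀: no

Margins: r₁=9, r₂=15, c₁=15, c₂=9, n=24
p_obs = C(9,3)·C(15,12)/C(24,15); sum pmf over tables with pmf ≤ p_obs
p-value (two-sided) = 0.03605
At α=0.01: p ≥ α → fail to reject H₀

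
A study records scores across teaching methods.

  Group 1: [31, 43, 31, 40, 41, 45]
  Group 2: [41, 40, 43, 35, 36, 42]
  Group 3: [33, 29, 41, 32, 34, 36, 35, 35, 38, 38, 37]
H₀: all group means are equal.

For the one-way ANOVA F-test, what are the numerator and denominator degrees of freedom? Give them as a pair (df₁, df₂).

k = 3 groups, N = 23 total
df = (k−1, N−k) = (3−1, 23−3) = (2, 20)

degrees of freedom = [2, 20]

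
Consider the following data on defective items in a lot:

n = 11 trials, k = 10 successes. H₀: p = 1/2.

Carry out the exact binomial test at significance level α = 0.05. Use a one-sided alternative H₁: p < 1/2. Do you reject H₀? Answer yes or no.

Exact binomial: n=11, k=10, p₀=1/2=0.5000
P(X≤10) from Σ C(n,i)·p₀^i·(1−p₀)^(n−i)
p-value (one-sided, H₁ less) = 0.99951
At α=0.05: p ≥ α → fail to reject H₀

reject H₀: no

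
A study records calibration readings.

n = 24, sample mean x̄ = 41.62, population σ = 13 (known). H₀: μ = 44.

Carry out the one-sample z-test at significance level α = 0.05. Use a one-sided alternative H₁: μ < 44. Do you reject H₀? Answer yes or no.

SE = σ/√n = 13/√24 = 2.6536
z = (x̄−μ₀)/SE = (41.62−44)/2.6536 = -0.8969
p-value (one-sided, H₁ less) = 0.18489
At α=0.05: p ≥ α → fail to reject H₀

reject H₀: no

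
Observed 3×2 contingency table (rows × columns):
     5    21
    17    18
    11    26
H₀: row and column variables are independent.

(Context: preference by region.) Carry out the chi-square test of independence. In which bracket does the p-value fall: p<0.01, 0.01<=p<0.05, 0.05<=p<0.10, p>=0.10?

p-value bracket: 0.01<=p<0.05

Row totals [26, 35, 37], col totals [33, 65], n=98
χ² = (5−8.76)²/8.76 + (21−17.24)²/17.24 + (17−11.79)²/11.79 + (18−23.21)²/23.21 + (11−12.46)²/12.46 + (26−24.54)²/24.54 = 6.1641
df = 2
p-value (upper-tail) = 0.04587
→ bracket: 0.01<=p<0.05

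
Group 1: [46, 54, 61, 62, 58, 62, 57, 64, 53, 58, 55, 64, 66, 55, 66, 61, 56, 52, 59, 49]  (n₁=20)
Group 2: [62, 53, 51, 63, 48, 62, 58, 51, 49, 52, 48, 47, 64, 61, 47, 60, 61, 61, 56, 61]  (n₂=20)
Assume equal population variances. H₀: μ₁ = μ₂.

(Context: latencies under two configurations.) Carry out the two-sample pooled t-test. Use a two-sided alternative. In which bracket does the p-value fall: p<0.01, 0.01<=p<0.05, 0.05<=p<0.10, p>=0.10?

p-value bracket: p>=0.10

x̄₁=57.900, s₁=5.505, n₁=20
x̄₂=55.750, s₂=6.146, n₂=20
s_p² = [19·5.505² + 19·6.146²]/38 = 34.0408
SE = √(s_p²·(1/20+1/20)) = 1.8450
t = (57.900−55.750)/1.8450 = 1.1653
df = 38
p-value (two-sided) = 0.25116
→ bracket: p>=0.10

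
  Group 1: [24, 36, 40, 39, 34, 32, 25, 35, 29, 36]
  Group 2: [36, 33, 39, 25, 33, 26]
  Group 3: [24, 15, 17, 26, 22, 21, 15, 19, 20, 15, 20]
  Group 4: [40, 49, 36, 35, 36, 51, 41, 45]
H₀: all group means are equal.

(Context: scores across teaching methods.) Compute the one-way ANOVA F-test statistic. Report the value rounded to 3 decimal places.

Group means [33.00, 32.00, 19.45, 41.62], grand mean 30.543
SSB = Σnᵢ(x̄ᵢ−x̄)² = 2408.083; SSW = ΣΣ(x−x̄ᵢ)² = 824.602
MSB = 2408.083/3 = 802.6945; MSW = 824.602/31 = 26.6001
F = MSB/MSW = 30.1764
df = (3, 31)

test statistic = 30.176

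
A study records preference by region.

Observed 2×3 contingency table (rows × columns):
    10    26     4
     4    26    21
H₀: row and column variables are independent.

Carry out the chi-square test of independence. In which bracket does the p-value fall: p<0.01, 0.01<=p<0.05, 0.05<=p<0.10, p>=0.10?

Row totals [40, 51], col totals [14, 52, 25], n=91
χ² = (10−6.15)²/6.15 + (26−22.86)²/22.86 + (4−10.99)²/10.99 + (4−7.85)²/7.85 + (26−29.14)²/29.14 + (21−14.01)²/14.01 = 12.9916
df = 2
p-value (upper-tail) = 0.00151
→ bracket: p<0.01

p-value bracket: p<0.01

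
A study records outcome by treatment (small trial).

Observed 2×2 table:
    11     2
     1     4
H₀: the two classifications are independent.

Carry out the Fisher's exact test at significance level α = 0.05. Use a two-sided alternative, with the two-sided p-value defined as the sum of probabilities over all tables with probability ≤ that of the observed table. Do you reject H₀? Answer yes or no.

Margins: r₁=13, r₂=5, c₁=12, c₂=6, n=18
p_obs = C(13,11)·C(5,1)/C(18,12); sum pmf over tables with pmf ≤ p_obs
p-value (two-sided) = 0.02171
At α=0.05: p < α → reject H₀

reject H₀: yes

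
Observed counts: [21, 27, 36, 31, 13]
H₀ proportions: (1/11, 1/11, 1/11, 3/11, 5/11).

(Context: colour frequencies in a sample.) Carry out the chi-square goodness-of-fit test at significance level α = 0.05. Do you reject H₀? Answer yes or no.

n = 128; E_i = n·p_i = [11.64, 11.64, 11.64, 34.91, 58.18]
χ² = (21−11.64)²/11.64 + (27−11.64)²/11.64 + (36−11.64)²/11.64 + (31−34.91)²/34.91 + (13−58.18)²/58.18 = 114.3552
df = 4
p-value (upper-tail) = 0.00000
At α=0.05: p < α → reject H₀

reject H₀: yes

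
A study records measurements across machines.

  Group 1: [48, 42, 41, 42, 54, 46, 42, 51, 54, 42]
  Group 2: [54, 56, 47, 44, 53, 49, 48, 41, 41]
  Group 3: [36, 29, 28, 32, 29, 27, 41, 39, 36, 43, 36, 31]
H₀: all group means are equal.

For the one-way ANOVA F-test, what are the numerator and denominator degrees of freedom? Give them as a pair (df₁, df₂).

k = 3 groups, N = 31 total
df = (k−1, N−k) = (3−1, 31−3) = (2, 28)

degrees of freedom = [2, 28]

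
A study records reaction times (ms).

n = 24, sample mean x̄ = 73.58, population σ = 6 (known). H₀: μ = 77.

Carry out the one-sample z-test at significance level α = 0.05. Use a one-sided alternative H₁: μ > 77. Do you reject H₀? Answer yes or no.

SE = σ/√n = 6/√24 = 1.2247
z = (x̄−μ₀)/SE = (73.58−77)/1.2247 = -2.7924
p-value (one-sided, H₁ greater) = 0.99738
At α=0.05: p ≥ α → fail to reject H₀

reject H₀: no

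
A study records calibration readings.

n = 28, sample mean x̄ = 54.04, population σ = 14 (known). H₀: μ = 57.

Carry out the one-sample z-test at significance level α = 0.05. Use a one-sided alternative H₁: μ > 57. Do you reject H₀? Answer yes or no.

SE = σ/√n = 14/√28 = 2.6458
z = (x̄−μ₀)/SE = (54.04−57)/2.6458 = -1.1188
p-value (one-sided, H₁ greater) = 0.86838
At α=0.05: p ≥ α → fail to reject H₀

reject H₀: no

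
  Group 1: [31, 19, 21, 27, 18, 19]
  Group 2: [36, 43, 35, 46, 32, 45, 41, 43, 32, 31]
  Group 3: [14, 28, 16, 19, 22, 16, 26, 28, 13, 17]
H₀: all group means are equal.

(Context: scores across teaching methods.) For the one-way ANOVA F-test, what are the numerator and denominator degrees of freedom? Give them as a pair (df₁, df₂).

degrees of freedom = [2, 23]

k = 3 groups, N = 26 total
df = (k−1, N−k) = (3−1, 26−3) = (2, 23)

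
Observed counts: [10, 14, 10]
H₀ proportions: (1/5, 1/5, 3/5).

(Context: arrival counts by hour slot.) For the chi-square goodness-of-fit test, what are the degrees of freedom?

degrees of freedom = 2

df = k − 1 = 3 − 1 = 2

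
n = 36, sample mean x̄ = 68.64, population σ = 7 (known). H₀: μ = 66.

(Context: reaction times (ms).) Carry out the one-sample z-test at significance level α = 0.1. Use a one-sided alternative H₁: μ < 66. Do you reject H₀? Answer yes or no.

reject H₀: no

SE = σ/√n = 7/√36 = 1.1667
z = (x̄−μ₀)/SE = (68.64−66)/1.1667 = 2.2629
p-value (one-sided, H₁ less) = 0.98818
At α=0.1: p ≥ α → fail to reject H₀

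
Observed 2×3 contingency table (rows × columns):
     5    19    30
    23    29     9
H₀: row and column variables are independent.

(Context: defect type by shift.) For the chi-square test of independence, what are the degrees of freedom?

degrees of freedom = 2

df = (r−1)(c−1) = (2−1)·(3−1) = 2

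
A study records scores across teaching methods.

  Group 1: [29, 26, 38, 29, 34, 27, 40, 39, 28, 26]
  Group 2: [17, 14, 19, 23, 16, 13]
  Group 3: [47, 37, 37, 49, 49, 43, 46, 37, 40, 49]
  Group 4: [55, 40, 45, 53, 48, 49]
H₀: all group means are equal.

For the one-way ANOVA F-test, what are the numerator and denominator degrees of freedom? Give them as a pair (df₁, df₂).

k = 4 groups, N = 32 total
df = (k−1, N−k) = (4−1, 32−4) = (3, 28)

degrees of freedom = [3, 28]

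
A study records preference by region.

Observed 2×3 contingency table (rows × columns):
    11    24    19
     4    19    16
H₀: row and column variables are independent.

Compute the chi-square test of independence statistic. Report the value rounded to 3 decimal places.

test statistic = 1.731

Row totals [54, 39], col totals [15, 43, 35], n=93
χ² = (11−8.71)²/8.71 + (24−24.97)²/24.97 + (19−20.32)²/20.32 + (4−6.29)²/6.29 + (19−18.03)²/18.03 + (16−14.68)²/14.68 = 1.7309
df = 2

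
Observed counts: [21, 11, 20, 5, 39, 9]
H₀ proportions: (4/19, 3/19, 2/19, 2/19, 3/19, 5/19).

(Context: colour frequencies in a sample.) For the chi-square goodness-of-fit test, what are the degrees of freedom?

degrees of freedom = 5

df = k − 1 = 6 − 1 = 5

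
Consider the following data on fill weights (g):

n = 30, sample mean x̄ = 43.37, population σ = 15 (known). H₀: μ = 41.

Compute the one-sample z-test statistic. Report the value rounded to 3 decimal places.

test statistic = 0.865

SE = σ/√n = 15/√30 = 2.7386
z = (x̄−μ₀)/SE = (43.37−41)/2.7386 = 0.8654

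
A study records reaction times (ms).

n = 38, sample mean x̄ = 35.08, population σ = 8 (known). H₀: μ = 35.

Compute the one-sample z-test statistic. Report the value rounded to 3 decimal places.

test statistic = 0.062

SE = σ/√n = 8/√38 = 1.2978
z = (x̄−μ₀)/SE = (35.08−35)/1.2978 = 0.0616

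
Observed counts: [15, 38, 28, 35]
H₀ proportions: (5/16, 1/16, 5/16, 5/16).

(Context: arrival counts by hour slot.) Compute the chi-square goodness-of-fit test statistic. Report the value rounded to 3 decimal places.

test statistic = 144.800

n = 116; E_i = n·p_i = [36.25, 7.25, 36.25, 36.25]
χ² = (15−36.25)²/36.25 + (38−7.25)²/7.25 + (28−36.25)²/36.25 + (35−36.25)²/36.25 = 144.8000
df = 3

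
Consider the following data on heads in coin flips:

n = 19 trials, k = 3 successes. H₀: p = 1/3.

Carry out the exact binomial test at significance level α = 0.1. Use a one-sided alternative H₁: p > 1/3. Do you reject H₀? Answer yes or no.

Exact binomial: n=19, k=3, p₀=1/3=0.3333
P(X≥3) from Σ C(n,i)·p₀^i·(1−p₀)^(n−i)
p-value (one-sided, H₁ greater) = 0.97598
At α=0.1: p ≥ α → fail to reject H₀

reject H₀: no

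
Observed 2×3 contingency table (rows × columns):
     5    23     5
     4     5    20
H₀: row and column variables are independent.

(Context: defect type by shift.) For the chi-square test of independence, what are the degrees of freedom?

df = (r−1)(c−1) = (2−1)·(3−1) = 2

degrees of freedom = 2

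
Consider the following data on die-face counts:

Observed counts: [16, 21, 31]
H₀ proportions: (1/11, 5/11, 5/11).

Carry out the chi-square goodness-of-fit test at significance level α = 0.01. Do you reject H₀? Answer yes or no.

n = 68; E_i = n·p_i = [6.18, 30.91, 30.91]
χ² = (16−6.18)²/6.18 + (21−30.91)²/30.91 + (31−30.91)²/30.91 = 18.7706
df = 2
p-value (upper-tail) = 0.00008
At α=0.01: p < α → reject H₀

reject H₀: yes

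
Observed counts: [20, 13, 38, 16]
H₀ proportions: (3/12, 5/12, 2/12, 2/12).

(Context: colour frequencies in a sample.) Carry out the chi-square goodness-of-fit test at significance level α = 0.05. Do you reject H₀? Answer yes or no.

n = 87; E_i = n·p_i = [21.75, 36.25, 14.50, 14.50]
χ² = (20−21.75)²/21.75 + (13−36.25)²/36.25 + (38−14.50)²/14.50 + (16−14.50)²/14.50 = 53.2943
df = 3
p-value (upper-tail) = 0.00000
At α=0.05: p < α → reject H₀

reject H₀: yes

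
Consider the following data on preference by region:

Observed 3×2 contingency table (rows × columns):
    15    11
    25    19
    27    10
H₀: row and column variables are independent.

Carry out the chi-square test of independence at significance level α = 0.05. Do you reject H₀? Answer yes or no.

Row totals [26, 44, 37], col totals [67, 40], n=107
χ² = (15−16.28)²/16.28 + (11−9.72)²/9.72 + (25−27.55)²/27.55 + (19−16.45)²/16.45 + (27−23.17)²/23.17 + (10−13.83)²/13.83 = 2.5966
df = 2
p-value (upper-tail) = 0.27299
At α=0.05: p ≥ α → fail to reject H₀

reject H₀: no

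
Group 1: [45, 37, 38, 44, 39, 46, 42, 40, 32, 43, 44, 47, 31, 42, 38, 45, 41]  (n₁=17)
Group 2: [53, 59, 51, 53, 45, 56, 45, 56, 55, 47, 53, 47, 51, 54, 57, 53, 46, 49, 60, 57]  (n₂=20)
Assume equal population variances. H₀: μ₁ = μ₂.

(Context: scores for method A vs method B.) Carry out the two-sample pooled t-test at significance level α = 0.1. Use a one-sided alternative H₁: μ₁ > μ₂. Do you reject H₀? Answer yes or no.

reject H₀: no

x̄₁=40.824, s₁=4.586, n₁=17
x̄₂=52.350, s₂=4.614, n₂=20
s_p² = [16·4.586² + 19·4.614²]/35 = 21.1720
SE = √(s_p²·(1/17+1/20)) = 1.5179
t = (40.824−52.350)/1.5179 = -7.5937
df = 35
p-value (one-sided, H₁ greater) = 1.00000
At α=0.1: p ≥ α → fail to reject H₀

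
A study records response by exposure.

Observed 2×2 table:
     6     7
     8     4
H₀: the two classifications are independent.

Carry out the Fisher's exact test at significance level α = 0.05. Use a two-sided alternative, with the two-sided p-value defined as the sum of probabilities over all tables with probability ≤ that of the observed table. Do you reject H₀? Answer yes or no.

Margins: r₁=13, r₂=12, c₁=14, c₂=11, n=25
p_obs = C(13,6)·C(12,8)/C(25,14); sum pmf over tables with pmf ≤ p_obs
p-value (two-sided) = 0.42831
At α=0.05: p ≥ α → fail to reject H₀

reject H₀: no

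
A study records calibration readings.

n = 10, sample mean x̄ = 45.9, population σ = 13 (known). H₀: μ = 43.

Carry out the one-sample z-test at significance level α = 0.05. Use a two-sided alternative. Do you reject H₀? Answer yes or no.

SE = σ/√n = 13/√10 = 4.1110
z = (x̄−μ₀)/SE = (45.9−43)/4.1110 = 0.7054
p-value (two-sided) = 0.48054
At α=0.05: p ≥ α → fail to reject H₀

reject H₀: no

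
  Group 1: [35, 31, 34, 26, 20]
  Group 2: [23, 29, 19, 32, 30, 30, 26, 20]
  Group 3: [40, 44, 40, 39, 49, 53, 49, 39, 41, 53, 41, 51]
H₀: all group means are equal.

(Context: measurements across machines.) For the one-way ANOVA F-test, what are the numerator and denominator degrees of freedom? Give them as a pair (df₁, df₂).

degrees of freedom = [2, 22]

k = 3 groups, N = 25 total
df = (k−1, N−k) = (3−1, 25−3) = (2, 22)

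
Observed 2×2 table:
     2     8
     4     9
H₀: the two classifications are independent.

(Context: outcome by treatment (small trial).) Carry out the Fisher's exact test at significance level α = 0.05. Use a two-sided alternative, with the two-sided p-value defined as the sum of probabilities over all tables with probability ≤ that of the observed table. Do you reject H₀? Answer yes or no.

Margins: r₁=10, r₂=13, c₁=6, c₂=17, n=23
p_obs = C(10,2)·C(13,4)/C(23,6); sum pmf over tables with pmf ≤ p_obs
p-value (two-sided) = 0.66002
At α=0.05: p ≥ α → fail to reject H₀

reject H₀: no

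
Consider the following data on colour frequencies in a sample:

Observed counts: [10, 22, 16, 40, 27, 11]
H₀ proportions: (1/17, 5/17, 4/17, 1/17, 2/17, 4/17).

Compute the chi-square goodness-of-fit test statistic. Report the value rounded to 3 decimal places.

test statistic = 178.320

n = 126; E_i = n·p_i = [7.41, 37.06, 29.65, 7.41, 14.82, 29.65]
χ² = (10−7.41)²/7.41 + (22−37.06)²/37.06 + (16−29.65)²/29.65 + (40−7.41)²/7.41 + (27−14.82)²/14.82 + (11−29.65)²/29.65 = 178.3202
df = 5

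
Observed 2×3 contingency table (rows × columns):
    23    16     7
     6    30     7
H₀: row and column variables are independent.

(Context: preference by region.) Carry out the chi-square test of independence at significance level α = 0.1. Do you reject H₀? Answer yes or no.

reject H₀: yes

Row totals [46, 43], col totals [29, 46, 14], n=89
χ² = (23−14.99)²/14.99 + (16−23.78)²/23.78 + (7−7.24)²/7.24 + (6−14.01)²/14.01 + (30−22.22)²/22.22 + (7−6.76)²/6.76 = 14.1413
df = 2
p-value (upper-tail) = 0.00085
At α=0.1: p < α → reject H₀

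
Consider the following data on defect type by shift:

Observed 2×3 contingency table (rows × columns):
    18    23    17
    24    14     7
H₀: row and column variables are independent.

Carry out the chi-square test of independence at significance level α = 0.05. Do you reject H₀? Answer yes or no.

reject H₀: no

Row totals [58, 45], col totals [42, 37, 24], n=103
χ² = (18−23.65)²/23.65 + (23−20.83)²/20.83 + (17−13.51)²/13.51 + (24−18.35)²/18.35 + (14−16.17)²/16.17 + (7−10.49)²/10.49 = 5.6624
df = 2
p-value (upper-tail) = 0.05894
At α=0.05: p ≥ α → fail to reject H₀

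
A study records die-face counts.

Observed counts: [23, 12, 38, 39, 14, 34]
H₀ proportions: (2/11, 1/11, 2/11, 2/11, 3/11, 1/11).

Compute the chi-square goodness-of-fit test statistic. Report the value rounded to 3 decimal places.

n = 160; E_i = n·p_i = [29.09, 14.55, 29.09, 29.09, 43.64, 14.55]
χ² = (23−29.09)²/29.09 + (12−14.55)²/14.55 + (38−29.09)²/29.09 + (39−29.09)²/29.09 + (14−43.64)²/43.64 + (34−14.55)²/14.55 = 53.9729
df = 5

test statistic = 53.973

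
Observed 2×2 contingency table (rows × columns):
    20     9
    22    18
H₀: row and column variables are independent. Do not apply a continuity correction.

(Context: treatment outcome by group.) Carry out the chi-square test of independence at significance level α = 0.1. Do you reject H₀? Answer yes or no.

reject H₀: no

Row totals [29, 40], col totals [42, 27], n=69
χ² = (20−17.65)²/17.65 + (9−11.35)²/11.35 + (22−24.35)²/24.35 + (18−15.65)²/15.65 = 1.3766
df = 1
p-value (upper-tail) = 0.24068
At α=0.1: p ≥ α → fail to reject H₀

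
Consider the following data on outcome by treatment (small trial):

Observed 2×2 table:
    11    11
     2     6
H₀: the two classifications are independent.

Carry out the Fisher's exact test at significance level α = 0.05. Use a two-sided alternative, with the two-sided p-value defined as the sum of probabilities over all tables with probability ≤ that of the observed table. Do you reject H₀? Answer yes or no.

Margins: r₁=22, r₂=8, c₁=13, c₂=17, n=30
p_obs = C(22,11)·C(8,2)/C(30,13); sum pmf over tables with pmf ≤ p_obs
p-value (two-sided) = 0.40688
At α=0.05: p ≥ α → fail to reject H₀

reject H₀: no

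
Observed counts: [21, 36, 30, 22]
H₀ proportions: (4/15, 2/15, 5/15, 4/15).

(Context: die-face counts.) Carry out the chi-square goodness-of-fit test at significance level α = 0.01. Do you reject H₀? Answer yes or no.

reject H₀: yes

n = 109; E_i = n·p_i = [29.07, 14.53, 36.33, 29.07]
χ² = (21−29.07)²/29.07 + (36−14.53)²/14.53 + (30−36.33)²/36.33 + (22−29.07)²/29.07 = 36.7683
df = 3
p-value (upper-tail) = 0.00000
At α=0.01: p < α → reject H₀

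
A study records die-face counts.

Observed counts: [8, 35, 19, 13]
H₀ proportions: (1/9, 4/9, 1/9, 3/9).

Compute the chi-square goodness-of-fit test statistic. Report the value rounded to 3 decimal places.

test statistic = 19.510

n = 75; E_i = n·p_i = [8.33, 33.33, 8.33, 25.00]
χ² = (8−8.33)²/8.33 + (35−33.33)²/33.33 + (19−8.33)²/8.33 + (13−25.00)²/25.00 = 19.5100
df = 3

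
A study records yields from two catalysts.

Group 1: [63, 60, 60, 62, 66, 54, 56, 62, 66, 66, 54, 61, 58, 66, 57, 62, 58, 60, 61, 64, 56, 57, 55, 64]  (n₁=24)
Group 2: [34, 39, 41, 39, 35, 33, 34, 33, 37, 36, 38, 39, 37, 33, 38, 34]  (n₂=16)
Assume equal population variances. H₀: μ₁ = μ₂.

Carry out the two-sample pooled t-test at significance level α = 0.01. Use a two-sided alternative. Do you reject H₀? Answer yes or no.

x̄₁=60.333, s₁=3.908, n₁=24
x̄₂=36.250, s₂=2.595, n₂=16
s_p² = [23·3.908² + 15·2.595²]/38 = 11.9035
SE = √(s_p²·(1/24+1/16)) = 1.1135
t = (60.333−36.250)/1.1135 = 21.6279
df = 38
p-value (two-sided) = 0.00000
At α=0.01: p < α → reject H₀

reject H₀: yes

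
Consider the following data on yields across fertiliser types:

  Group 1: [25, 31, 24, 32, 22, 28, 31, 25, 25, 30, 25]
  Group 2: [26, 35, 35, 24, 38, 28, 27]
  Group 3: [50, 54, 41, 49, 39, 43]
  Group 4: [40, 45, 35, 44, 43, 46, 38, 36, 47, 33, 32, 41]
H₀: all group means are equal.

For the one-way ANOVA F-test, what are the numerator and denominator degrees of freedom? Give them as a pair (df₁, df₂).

k = 4 groups, N = 36 total
df = (k−1, N−k) = (4−1, 36−4) = (3, 32)

degrees of freedom = [3, 32]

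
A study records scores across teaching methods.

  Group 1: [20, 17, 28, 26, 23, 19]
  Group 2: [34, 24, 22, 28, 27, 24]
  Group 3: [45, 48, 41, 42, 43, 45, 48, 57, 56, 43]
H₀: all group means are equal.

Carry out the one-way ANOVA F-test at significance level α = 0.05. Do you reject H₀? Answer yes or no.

reject H₀: yes

Group means [22.17, 26.50, 46.80], grand mean 34.545
SSB = Σnᵢ(x̄ᵢ−x̄)² = 2809.521; SSW = ΣΣ(x−x̄ᵢ)² = 465.933
MSB = 2809.521/2 = 1404.7606; MSW = 465.933/19 = 24.5228
F = MSB/MSW = 57.2838
df = (2, 19)
p-value (upper-tail) = 0.00000
At α=0.05: p < α → reject H₀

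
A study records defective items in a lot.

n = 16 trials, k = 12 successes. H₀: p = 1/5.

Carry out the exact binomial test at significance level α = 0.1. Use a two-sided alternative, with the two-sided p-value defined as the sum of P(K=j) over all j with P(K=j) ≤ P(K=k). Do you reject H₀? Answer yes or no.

Exact binomial: n=16, k=12, p₀=1/5=0.2000
P(X=j) = C(n,j)·p₀^j·(1−p₀)^(n−j); p = Σ P(X=j) over j with P(X=j) ≤ P(X=12)
p-value (two-sided) = 0.00000
At α=0.1: p < α → reject H₀

reject H₀: yes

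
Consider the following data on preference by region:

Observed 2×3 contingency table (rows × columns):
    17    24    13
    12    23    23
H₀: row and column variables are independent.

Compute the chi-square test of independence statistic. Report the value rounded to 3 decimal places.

test statistic = 3.523

Row totals [54, 58], col totals [29, 47, 36], n=112
χ² = (17−13.98)²/13.98 + (24−22.66)²/22.66 + (13−17.36)²/17.36 + (12−15.02)²/15.02 + (23−24.34)²/24.34 + (23−18.64)²/18.64 = 3.5228
df = 2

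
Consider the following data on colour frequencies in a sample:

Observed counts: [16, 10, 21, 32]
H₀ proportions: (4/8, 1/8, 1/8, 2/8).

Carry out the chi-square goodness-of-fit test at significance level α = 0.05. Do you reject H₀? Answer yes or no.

reject H₀: yes

n = 79; E_i = n·p_i = [39.50, 9.88, 9.88, 19.75]
χ² = (16−39.50)²/39.50 + (10−9.88)²/9.88 + (21−9.88)²/9.88 + (32−19.75)²/19.75 = 34.1139
df = 3
p-value (upper-tail) = 0.00000
At α=0.05: p < α → reject H₀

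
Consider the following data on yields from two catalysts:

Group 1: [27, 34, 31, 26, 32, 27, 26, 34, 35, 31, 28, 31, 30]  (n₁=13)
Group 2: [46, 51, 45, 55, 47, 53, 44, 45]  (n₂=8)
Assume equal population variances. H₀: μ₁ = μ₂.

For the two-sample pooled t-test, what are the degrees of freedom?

df = n₁ + n₂ − 2 = 13 + 8 − 2 = 19

degrees of freedom = 19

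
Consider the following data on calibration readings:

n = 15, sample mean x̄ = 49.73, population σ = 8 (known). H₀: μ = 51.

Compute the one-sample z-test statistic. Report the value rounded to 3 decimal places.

SE = σ/√n = 8/√15 = 2.0656
z = (x̄−μ₀)/SE = (49.73−51)/2.0656 = -0.6148

test statistic = -0.615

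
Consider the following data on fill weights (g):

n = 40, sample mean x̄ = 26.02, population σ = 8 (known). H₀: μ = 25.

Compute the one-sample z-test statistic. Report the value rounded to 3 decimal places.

test statistic = 0.806

SE = σ/√n = 8/√40 = 1.2649
z = (x̄−μ₀)/SE = (26.02−25)/1.2649 = 0.8064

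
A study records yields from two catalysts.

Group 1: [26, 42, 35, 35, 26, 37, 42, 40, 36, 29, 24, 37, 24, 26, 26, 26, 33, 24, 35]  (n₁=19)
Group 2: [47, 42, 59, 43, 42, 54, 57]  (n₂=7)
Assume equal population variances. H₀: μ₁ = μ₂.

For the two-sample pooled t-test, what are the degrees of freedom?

df = n₁ + n₂ − 2 = 19 + 7 − 2 = 24

degrees of freedom = 24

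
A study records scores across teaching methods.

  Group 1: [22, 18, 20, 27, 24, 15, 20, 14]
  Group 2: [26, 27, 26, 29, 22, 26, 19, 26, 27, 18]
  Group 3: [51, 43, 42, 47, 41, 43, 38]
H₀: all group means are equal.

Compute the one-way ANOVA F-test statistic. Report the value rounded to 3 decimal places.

Group means [20.00, 24.60, 43.57], grand mean 28.440
SSB = Σnᵢ(x̄ᵢ−x̄)² = 2320.046; SSW = ΣΣ(x−x̄ᵢ)² = 362.114
MSB = 2320.046/2 = 1160.0229; MSW = 362.114/22 = 16.4597
F = MSB/MSW = 70.4764
df = (2, 22)

test statistic = 70.476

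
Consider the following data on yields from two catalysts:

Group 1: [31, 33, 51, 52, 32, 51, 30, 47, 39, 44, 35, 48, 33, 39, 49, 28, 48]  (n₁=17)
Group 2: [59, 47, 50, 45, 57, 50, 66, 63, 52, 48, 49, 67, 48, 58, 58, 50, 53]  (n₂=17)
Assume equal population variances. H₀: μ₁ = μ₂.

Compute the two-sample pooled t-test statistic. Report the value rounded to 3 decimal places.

x̄₁=40.588, s₁=8.544, n₁=17
x̄₂=54.118, s₂=6.800, n₂=17
s_p² = [16·8.544² + 16·6.800²]/32 = 59.6213
SE = √(s_p²·(1/17+1/17)) = 2.6484
t = (40.588−54.118)/2.6484 = -5.1084
df = 32

test statistic = -5.108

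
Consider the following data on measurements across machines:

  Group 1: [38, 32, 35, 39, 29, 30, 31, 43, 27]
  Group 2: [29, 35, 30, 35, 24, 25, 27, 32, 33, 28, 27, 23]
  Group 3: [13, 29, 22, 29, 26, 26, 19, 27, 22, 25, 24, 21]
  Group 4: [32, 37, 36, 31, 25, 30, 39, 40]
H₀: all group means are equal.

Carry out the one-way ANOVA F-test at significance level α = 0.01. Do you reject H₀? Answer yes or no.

Group means [33.78, 29.00, 23.58, 33.75], grand mean 29.390
SSB = Σnᵢ(x̄ᵢ−x̄)² = 731.784; SSW = ΣΣ(x−x̄ᵢ)² = 821.972
MSB = 731.784/3 = 243.9280; MSW = 821.972/37 = 22.2155
F = MSB/MSW = 10.9801
df = (3, 37)
p-value (upper-tail) = 0.00003
At α=0.01: p < α → reject H₀

reject H₀: yes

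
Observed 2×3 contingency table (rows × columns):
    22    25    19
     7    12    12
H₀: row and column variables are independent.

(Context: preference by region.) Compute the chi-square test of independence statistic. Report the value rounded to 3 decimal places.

test statistic = 1.469

Row totals [66, 31], col totals [29, 37, 31], n=97
χ² = (22−19.73)²/19.73 + (25−25.18)²/25.18 + (19−21.09)²/21.09 + (7−9.27)²/9.27 + (12−11.82)²/11.82 + (12−9.91)²/9.91 = 1.4693
df = 2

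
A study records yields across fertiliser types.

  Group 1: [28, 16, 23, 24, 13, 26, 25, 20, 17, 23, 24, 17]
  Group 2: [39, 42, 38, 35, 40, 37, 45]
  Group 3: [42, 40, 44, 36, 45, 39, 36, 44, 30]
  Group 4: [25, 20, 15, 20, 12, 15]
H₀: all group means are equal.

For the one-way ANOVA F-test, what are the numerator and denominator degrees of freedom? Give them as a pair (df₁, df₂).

degrees of freedom = [3, 30]

k = 4 groups, N = 34 total
df = (k−1, N−k) = (4−1, 34−4) = (3, 30)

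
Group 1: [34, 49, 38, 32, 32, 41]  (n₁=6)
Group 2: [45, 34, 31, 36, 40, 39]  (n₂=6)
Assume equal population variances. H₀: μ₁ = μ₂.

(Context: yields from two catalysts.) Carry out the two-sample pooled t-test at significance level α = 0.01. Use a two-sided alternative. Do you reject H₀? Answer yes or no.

x̄₁=37.667, s₁=6.593, n₁=6
x̄₂=37.500, s₂=4.930, n₂=6
s_p² = [5·6.593² + 5·4.930²]/10 = 33.8833
SE = √(s_p²·(1/6+1/6)) = 3.3607
t = (37.667−37.500)/3.3607 = 0.0496
df = 10
p-value (two-sided) = 0.96142
At α=0.01: p ≥ α → fail to reject H₀

reject H₀: no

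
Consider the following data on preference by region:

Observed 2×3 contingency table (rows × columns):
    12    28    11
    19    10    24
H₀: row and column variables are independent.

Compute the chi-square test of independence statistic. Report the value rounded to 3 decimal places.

test statistic = 14.903

Row totals [51, 53], col totals [31, 38, 35], n=104
χ² = (12−15.20)²/15.20 + (28−18.63)²/18.63 + (11−17.16)²/17.16 + (19−15.80)²/15.80 + (10−19.37)²/19.37 + (24−17.84)²/17.84 = 14.9026
df = 2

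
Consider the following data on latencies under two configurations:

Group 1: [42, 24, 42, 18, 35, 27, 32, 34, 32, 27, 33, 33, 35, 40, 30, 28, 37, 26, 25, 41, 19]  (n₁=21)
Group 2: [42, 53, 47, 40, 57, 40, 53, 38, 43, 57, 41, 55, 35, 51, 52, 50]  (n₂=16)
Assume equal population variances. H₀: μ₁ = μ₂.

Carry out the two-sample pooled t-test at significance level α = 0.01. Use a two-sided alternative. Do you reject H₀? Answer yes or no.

reject H₀: yes

x̄₁=31.429, s₁=6.968, n₁=21
x̄₂=47.125, s₂=7.238, n₂=16
s_p² = [20·6.968² + 15·7.238²]/35 = 50.1969
SE = √(s_p²·(1/21+1/16)) = 2.3511
t = (31.429−47.125)/2.3511 = -6.6762
df = 35
p-value (two-sided) = 0.00000
At α=0.01: p < α → reject H₀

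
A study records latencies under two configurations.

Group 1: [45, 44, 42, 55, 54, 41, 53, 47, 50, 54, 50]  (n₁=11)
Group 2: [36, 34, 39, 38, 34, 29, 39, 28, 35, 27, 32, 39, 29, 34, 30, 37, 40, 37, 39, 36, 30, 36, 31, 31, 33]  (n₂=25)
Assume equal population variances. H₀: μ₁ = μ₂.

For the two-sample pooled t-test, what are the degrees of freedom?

df = n₁ + n₂ − 2 = 11 + 25 − 2 = 34

degrees of freedom = 34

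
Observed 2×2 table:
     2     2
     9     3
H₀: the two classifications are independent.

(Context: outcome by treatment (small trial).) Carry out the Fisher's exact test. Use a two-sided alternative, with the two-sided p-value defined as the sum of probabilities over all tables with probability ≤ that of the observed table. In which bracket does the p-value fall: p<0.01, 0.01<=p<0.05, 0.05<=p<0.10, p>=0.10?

p-value bracket: p>=0.10

Margins: r₁=4, r₂=12, c₁=11, c₂=5, n=16
p_obs = C(4,2)·C(12,9)/C(16,11); sum pmf over tables with pmf ≤ p_obs
p-value (two-sided) = 0.54670
→ bracket: p>=0.10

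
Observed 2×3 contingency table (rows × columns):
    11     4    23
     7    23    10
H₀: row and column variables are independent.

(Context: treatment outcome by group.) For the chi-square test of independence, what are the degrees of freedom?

degrees of freedom = 2

df = (r−1)(c−1) = (2−1)·(3−1) = 2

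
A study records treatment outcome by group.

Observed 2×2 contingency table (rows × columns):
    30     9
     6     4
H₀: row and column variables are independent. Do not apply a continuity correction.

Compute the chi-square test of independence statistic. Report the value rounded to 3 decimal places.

Row totals [39, 10], col totals [36, 13], n=49
χ² = (30−28.65)²/28.65 + (9−10.35)²/10.35 + (6−7.35)²/7.35 + (4−2.65)²/2.65 = 1.1694
df = 1

test statistic = 1.169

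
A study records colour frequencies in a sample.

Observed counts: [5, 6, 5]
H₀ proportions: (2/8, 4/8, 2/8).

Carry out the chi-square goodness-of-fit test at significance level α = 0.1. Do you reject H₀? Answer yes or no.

reject H₀: no

n = 16; E_i = n·p_i = [4.00, 8.00, 4.00]
χ² = (5−4.00)²/4.00 + (6−8.00)²/8.00 + (5−4.00)²/4.00 = 1.0000
df = 2
p-value (upper-tail) = 0.60653
At α=0.1: p ≥ α → fail to reject H₀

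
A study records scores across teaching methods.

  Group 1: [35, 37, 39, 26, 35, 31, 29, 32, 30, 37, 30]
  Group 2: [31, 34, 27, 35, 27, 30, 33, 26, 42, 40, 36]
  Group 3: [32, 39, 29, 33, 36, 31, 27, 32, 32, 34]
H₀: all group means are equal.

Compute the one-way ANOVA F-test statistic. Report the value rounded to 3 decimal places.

Group means [32.82, 32.82, 32.50], grand mean 32.719
SSB = Σnᵢ(x̄ᵢ−x̄)² = 0.696; SSW = ΣΣ(x−x̄ᵢ)² = 543.773
MSB = 0.696/2 = 0.3480; MSW = 543.773/29 = 18.7508
F = MSB/MSW = 0.0186
df = (2, 29)

test statistic = 0.019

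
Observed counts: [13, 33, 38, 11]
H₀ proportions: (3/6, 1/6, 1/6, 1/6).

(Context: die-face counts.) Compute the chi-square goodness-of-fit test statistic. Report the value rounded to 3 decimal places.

test statistic = 76.179

n = 95; E_i = n·p_i = [47.50, 15.83, 15.83, 15.83]
χ² = (13−47.50)²/47.50 + (33−15.83)²/15.83 + (38−15.83)²/15.83 + (11−15.83)²/15.83 = 76.1789
df = 3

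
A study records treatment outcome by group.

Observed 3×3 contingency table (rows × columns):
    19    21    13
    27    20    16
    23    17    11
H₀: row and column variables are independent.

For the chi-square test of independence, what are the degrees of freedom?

degrees of freedom = 4

df = (r−1)(c−1) = (3−1)·(3−1) = 4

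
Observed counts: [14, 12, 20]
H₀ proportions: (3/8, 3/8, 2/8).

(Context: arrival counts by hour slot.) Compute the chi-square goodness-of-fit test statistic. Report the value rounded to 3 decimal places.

n = 46; E_i = n·p_i = [17.25, 17.25, 11.50]
χ² = (14−17.25)²/17.25 + (12−17.25)²/17.25 + (20−11.50)²/11.50 = 8.4928
df = 2

test statistic = 8.493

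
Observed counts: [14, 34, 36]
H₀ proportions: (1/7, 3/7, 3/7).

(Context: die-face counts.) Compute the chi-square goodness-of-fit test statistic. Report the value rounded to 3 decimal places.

test statistic = 0.444

n = 84; E_i = n·p_i = [12.00, 36.00, 36.00]
χ² = (14−12.00)²/12.00 + (34−36.00)²/36.00 + (36−36.00)²/36.00 = 0.4444
df = 2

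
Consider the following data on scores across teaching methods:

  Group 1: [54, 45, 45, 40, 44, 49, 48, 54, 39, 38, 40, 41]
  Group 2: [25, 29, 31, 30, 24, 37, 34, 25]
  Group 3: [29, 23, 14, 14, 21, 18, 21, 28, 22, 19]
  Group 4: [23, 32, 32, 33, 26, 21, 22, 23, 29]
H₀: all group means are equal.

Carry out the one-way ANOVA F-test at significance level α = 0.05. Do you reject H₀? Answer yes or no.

reject H₀: yes

Group means [44.75, 29.38, 20.90, 26.78], grand mean 31.333
SSB = Σnᵢ(x̄ᵢ−x̄)² = 3466.086; SSW = ΣΣ(x−x̄ᵢ)² = 900.581
MSB = 3466.086/3 = 1155.3620; MSW = 900.581/35 = 25.7309
F = MSB/MSW = 44.9018
df = (3, 35)
p-value (upper-tail) = 0.00000
At α=0.05: p < α → reject H₀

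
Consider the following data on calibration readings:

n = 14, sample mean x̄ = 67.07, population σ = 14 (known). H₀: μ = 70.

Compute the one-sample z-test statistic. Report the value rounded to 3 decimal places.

test statistic = -0.783

SE = σ/√n = 14/√14 = 3.7417
z = (x̄−μ₀)/SE = (67.07−70)/3.7417 = -0.7831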